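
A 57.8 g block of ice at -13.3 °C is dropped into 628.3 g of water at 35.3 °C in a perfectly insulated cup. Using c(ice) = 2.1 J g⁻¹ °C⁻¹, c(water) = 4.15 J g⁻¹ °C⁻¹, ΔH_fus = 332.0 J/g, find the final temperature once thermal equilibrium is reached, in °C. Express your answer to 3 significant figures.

Heat to bring ice to 0 °C and melt it: q₁ = 57.8×2.1×13.3 + 57.8×332.0 = 20804 J
Heat the water can supply cooling to 0 °C: 628.3×4.15×35.3 = 92042.8 J > q₁, so all ice melts.
Energy balance: 628.3×4.15×(35.3 − T) = 20804 + 57.8×4.15×(T − 0)
2607.445(35.3 − T) = 20804 + 239.87 T
92042.8 − 20804 = 2847.315 T
T = 71238.8 / 2847.315 = 25.02 °C

T_f = 25.0 °C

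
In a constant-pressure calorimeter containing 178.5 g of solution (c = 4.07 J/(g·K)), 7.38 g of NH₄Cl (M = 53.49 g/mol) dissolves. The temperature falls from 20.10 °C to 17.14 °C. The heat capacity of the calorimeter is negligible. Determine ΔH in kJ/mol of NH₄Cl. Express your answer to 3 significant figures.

|ΔT| = |17.14 − 20.10| = 2.96 °C
|q_surr| = (178.5 × 4.07) × 2.96 = 726.495 × 2.96 = 2150 J
n(NH₄Cl) = 7.38 / 53.49 = 0.1380 mol
Temperature fell, so q_rxn = +|q_surr| = 2.150 kJ
ΔH = q_rxn / n = 15.58 kJ/mol

ΔH = 15.6 kJ/mol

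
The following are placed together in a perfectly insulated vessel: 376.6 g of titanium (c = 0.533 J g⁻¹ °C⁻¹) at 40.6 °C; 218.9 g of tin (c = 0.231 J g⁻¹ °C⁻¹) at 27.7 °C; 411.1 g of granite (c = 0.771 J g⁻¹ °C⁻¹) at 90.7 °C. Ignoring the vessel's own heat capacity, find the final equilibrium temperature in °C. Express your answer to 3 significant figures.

T_f = 67.4 °C

Σ mᵢcᵢ(T − Tᵢ) = 0  ⇒  T = Σ mᵢcᵢTᵢ / Σ mᵢcᵢ
Σ mᵢcᵢ = 376.6×0.533 + 218.9×0.231 + 411.1×0.771 = 568.2518
Σ mᵢcᵢTᵢ = 200.7278×40.6 + 50.5659×27.7 + 316.9581×90.7 = 38298
T = 38298 / 568.2518 = 67.40 °C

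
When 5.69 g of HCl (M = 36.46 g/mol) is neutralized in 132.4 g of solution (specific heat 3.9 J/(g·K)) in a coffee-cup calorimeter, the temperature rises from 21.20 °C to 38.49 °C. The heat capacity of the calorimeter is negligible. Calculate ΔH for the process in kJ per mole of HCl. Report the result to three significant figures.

ΔH = -57.2 kJ/mol

|ΔT| = |38.49 − 21.20| = 17.29 °C
|q_surr| = (132.4 × 3.9) × 17.29 = 516.36 × 17.29 = 8928 J
n(HCl) = 5.69 / 36.46 = 0.1561 mol
Temperature rose, so q_rxn = −|q_surr| = -8.928 kJ
ΔH = q_rxn / n = -57.19 kJ/mol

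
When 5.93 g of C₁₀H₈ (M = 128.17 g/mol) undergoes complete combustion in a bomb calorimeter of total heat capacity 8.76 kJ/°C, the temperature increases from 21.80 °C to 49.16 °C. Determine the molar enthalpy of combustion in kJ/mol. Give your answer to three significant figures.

ΔT = 49.16 − 21.80 = 27.36 °C
q_cal = C_cal × ΔT = 8.76 × 27.36 = 239.6736 kJ
n = 5.93 / 128.17 = 0.04627 mol
q_rxn = −q_cal = -239.6736 kJ
ΔH = -239.6736 / 0.04627 = -5180 kJ/mol

ΔH = -5180 kJ/mol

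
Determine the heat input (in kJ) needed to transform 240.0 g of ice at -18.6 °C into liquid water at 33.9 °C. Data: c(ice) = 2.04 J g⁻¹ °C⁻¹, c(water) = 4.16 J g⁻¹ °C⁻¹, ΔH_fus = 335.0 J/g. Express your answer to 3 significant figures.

q1 (heat ice -18.6→0.0 °C): 240.0 × 2.04 × 18.6 = 9107 J
q2 (melt at 0 °C): 240.0 × 335.0 = 80400 J
q3 (heat water 0.0→33.9 °C): 240.0 × 4.16 × 33.9 = 33846 J
Total: 9107 + 80400 + 33846 = 123353 J = 123 kJ

q = 123 kJ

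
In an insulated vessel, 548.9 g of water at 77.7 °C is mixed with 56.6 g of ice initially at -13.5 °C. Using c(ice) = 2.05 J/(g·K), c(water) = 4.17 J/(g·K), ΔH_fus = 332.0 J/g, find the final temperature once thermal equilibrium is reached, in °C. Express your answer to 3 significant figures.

Heat to bring ice to 0 °C and melt it: q₁ = 56.6×2.05×13.5 + 56.6×332.0 = 20358 J
Heat the water can supply cooling to 0 °C: 548.9×4.17×77.7 = 177849 J > q₁, so all ice melts.
Energy balance: 548.9×4.17×(77.7 − T) = 20358 + 56.6×4.17×(T − 0)
2288.913(77.7 − T) = 20358 + 236.022 T
177849 − 20358 = 2524.935 T
T = 157491 / 2524.935 = 62.37 °C

T_f = 62.4 °C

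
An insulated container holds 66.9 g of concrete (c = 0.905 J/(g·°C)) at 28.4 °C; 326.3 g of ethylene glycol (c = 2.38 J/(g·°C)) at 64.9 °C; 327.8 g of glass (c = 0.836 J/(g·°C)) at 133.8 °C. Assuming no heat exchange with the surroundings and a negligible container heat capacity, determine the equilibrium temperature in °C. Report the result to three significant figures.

T_f = 79.9 °C

Σ mᵢcᵢ(T − Tᵢ) = 0  ⇒  T = Σ mᵢcᵢTᵢ / Σ mᵢcᵢ
Σ mᵢcᵢ = 66.9×0.905 + 326.3×2.38 + 327.8×0.836 = 1111.1793
Σ mᵢcᵢTᵢ = 60.5445×28.4 + 776.594×64.9 + 274.0408×133.8 = 88787
T = 88787 / 1111.1793 = 79.90 °C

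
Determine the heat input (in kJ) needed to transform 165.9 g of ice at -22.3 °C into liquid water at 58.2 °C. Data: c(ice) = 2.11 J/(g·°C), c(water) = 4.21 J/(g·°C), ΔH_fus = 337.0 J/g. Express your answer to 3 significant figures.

q = 104 kJ

q1 (heat ice -22.3→0.0 °C): 165.9 × 2.11 × 22.3 = 7806 J
q2 (melt at 0 °C): 165.9 × 337.0 = 55908 J
q3 (heat water 0.0→58.2 °C): 165.9 × 4.21 × 58.2 = 40649 J
Total: 7806 + 55908 + 40649 = 104363 J = 104 kJ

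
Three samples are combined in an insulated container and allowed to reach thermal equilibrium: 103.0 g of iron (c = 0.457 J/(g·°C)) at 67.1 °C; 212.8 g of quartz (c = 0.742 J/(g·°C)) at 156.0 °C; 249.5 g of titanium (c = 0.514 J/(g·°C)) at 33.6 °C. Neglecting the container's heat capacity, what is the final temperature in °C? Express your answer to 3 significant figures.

T_f = 96.3 °C

Σ mᵢcᵢ(T − Tᵢ) = 0  ⇒  T = Σ mᵢcᵢTᵢ / Σ mᵢcᵢ
Σ mᵢcᵢ = 103.0×0.457 + 212.8×0.742 + 249.5×0.514 = 333.2116
Σ mᵢcᵢTᵢ = 47.071×67.1 + 157.8976×156.0 + 128.243×33.6 = 32099
T = 32099 / 333.2116 = 96.33 °C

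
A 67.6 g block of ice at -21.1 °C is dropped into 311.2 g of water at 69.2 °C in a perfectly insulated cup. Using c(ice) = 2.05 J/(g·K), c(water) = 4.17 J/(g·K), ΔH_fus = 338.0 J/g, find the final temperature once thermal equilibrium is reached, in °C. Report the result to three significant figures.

Heat to bring ice to 0 °C and melt it: q₁ = 67.6×2.05×21.1 + 67.6×338.0 = 25773 J
Heat the water can supply cooling to 0 °C: 311.2×4.17×69.2 = 89801.1 J > q₁, so all ice melts.
Energy balance: 311.2×4.17×(69.2 − T) = 25773 + 67.6×4.17×(T − 0)
1297.704(69.2 − T) = 25773 + 281.892 T
89801.1 − 25773 = 1579.596 T
T = 64028.1 / 1579.596 = 40.53 °C

T_f = 40.5 °C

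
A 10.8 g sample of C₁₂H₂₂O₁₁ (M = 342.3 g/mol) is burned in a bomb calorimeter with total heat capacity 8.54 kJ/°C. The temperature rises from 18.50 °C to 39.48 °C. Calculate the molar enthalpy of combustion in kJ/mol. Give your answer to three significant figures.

ΔT = 39.48 − 18.50 = 20.98 °C
q_cal = C_cal × ΔT = 8.54 × 20.98 = 179.1692 kJ
n = 10.8 / 342.3 = 0.03155 mol
q_rxn = −q_cal = -179.1692 kJ
ΔH = -179.1692 / 0.03155 = -5679 kJ/mol

ΔH = -5680 kJ/mol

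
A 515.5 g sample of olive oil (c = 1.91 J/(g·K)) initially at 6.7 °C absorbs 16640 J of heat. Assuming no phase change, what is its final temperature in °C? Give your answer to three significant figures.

T_f = 23.6 °C

ΔT = q / (m c) = 16640 / (515.5 × 1.91) = 16.90 °C
T_f = 6.7 + 16.90 = 23.60 °C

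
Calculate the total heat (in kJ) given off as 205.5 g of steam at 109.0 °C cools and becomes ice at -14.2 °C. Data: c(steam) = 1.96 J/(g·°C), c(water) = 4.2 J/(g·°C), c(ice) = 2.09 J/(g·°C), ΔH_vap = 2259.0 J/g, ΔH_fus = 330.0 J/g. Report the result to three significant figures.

q1 (cool steam 109.0→100 °C): 205.5 × 1.96 × 9.0 = 3625 J
q2 (condense at 100 °C): 205.5 × 2259.0 = 464225 J
q3 (cool water 100→0 °C): 205.5 × 4.2 × 100.0 = 86310 J
q4 (freeze at 0 °C): 205.5 × 330.0 = 67815 J
q5 (cool ice 0→-14.2 °C): 205.5 × 2.09 × 14.2 = 6099 J
Total: 3625 + 464225 + 86310 + 67815 + 6099 = 628074 J = 628 kJ

q = 628 kJ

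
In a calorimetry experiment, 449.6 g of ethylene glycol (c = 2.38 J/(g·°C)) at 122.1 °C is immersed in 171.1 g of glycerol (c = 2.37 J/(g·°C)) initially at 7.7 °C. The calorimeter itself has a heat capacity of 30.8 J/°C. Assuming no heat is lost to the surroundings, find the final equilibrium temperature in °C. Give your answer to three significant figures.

T_f = 89.0 °C

Heat lost by ethylene glycol = heat gained by glycerol + calorimeter.
(449.6)(2.38)(122.1 − T) = [(171.1)(2.37) + 30.8](T − 7.7)
1070.048 (122.1 − T) = 436.307 (T − 7.7)
130650 − 1070.048 T = 436.307 T − 3359.6
134009.6 = 1506.355 T
T = 88.96 °C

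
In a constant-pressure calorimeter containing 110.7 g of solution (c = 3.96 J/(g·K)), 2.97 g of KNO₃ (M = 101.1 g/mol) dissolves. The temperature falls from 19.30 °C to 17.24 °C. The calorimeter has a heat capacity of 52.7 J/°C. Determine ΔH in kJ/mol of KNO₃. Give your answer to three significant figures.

|ΔT| = |17.24 − 19.30| = 2.06 °C
|q_surr| = (110.7 × 3.96 + 52.7) × 2.06 = 491.072 × 2.06 = 1012 J
n(KNO₃) = 2.97 / 101.1 = 0.02938 mol
Temperature fell, so q_rxn = +|q_surr| = 1.012 kJ
ΔH = q_rxn / n = 34.445 kJ/mol

ΔH = 34.4 kJ/mol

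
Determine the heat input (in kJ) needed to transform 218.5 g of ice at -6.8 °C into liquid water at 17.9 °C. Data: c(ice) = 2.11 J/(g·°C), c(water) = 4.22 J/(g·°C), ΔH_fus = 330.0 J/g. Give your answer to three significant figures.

q = 91.7 kJ

q1 (heat ice -6.8→0.0 °C): 218.5 × 2.11 × 6.8 = 3135 J
q2 (melt at 0 °C): 218.5 × 330.0 = 72105 J
q3 (heat water 0.0→17.9 °C): 218.5 × 4.22 × 17.9 = 16505 J
Total: 3135 + 72105 + 16505 = 91745 J = 91.7 kJ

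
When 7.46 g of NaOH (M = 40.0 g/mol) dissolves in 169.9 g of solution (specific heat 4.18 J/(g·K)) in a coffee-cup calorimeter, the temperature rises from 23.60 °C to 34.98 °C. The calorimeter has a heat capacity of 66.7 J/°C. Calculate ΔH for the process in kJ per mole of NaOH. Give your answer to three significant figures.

ΔH = -47.4 kJ/mol

|ΔT| = |34.98 − 23.60| = 11.38 °C
|q_surr| = (169.9 × 4.18 + 66.7) × 11.38 = 776.882 × 11.38 = 8841 J
n(NaOH) = 7.46 / 40.0 = 0.1865 mol
Temperature rose, so q_rxn = −|q_surr| = -8.841 kJ
ΔH = q_rxn / n = -47.40 kJ/mol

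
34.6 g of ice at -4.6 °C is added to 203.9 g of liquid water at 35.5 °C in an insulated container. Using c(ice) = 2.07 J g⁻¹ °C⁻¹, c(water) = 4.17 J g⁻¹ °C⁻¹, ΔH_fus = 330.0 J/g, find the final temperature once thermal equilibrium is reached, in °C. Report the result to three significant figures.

Heat to bring ice to 0 °C and melt it: q₁ = 34.6×2.07×4.6 + 34.6×330.0 = 11747 J
Heat the water can supply cooling to 0 °C: 203.9×4.17×35.5 = 30184.3 J > q₁, so all ice melts.
Energy balance: 203.9×4.17×(35.5 − T) = 11747 + 34.6×4.17×(T − 0)
850.263(35.5 − T) = 11747 + 144.282 T
30184.3 − 11747 = 994.545 T
T = 18437.3 / 994.545 = 18.54 °C

T_f = 18.5 °C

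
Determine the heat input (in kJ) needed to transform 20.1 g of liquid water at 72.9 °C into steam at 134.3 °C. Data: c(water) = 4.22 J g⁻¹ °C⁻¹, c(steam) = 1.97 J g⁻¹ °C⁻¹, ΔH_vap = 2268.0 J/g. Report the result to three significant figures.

q = 49.2 kJ

q1 (heat water 72.9→100.0 °C): 20.1 × 4.22 × 27.1 = 2299 J
q2 (vaporize at 100 °C): 20.1 × 2268.0 = 45587 J
q3 (heat steam 100.0→134.3 °C): 20.1 × 1.97 × 34.3 = 1358 J
Total: 2299 + 45587 + 1358 = 49244 J = 49.2 kJ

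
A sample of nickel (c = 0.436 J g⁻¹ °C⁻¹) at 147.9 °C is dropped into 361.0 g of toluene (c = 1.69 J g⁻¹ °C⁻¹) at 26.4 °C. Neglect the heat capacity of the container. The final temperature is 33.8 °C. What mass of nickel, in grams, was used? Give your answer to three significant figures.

m = 90.8 g

q_gained = (361.0 × 1.69) × (33.8 − 26.4) = 4515 J
q_lost = m × 0.436 × (147.9 − 33.8) = 49.7476 m
m = 4515 / 49.7476 = 90.8 g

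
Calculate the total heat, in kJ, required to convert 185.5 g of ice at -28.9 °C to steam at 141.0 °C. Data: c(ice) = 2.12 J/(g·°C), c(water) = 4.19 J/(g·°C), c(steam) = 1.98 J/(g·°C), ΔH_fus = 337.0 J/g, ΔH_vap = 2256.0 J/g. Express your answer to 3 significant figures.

q1 (heat ice -28.9→0.0 °C): 185.5 × 2.12 × 28.9 = 11365 J
q2 (melt at 0 °C): 185.5 × 337.0 = 62514 J
q3 (heat water 0.0→100.0 °C): 185.5 × 4.19 × 100.0 = 77725 J
q4 (vaporize at 100 °C): 185.5 × 2256.0 = 418488 J
q5 (heat steam 100.0→141.0 °C): 185.5 × 1.98 × 41.0 = 15059 J
Total: 11365 + 62514 + 77725 + 418488 + 15059 = 585151 J = 585 kJ

q = 585 kJ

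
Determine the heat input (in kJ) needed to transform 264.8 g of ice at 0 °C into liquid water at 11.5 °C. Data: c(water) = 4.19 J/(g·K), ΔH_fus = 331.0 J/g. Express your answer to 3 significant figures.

q = 100 kJ

q1 (melt at 0 °C): 264.8 × 331.0 = 87649 J
q2 (heat water 0.0→11.5 °C): 264.8 × 4.19 × 11.5 = 12759 J
Total: 87649 + 12759 = 100408 J = 100 kJ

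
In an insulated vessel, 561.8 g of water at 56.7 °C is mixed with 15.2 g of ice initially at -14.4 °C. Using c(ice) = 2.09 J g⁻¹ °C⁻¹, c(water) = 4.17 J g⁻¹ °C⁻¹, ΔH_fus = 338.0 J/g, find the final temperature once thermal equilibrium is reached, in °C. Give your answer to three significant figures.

T_f = 52.9 °C

Heat to bring ice to 0 °C and melt it: q₁ = 15.2×2.09×14.4 + 15.2×338.0 = 5595.1 J
Heat the water can supply cooling to 0 °C: 561.8×4.17×56.7 = 132831 J > q₁, so all ice melts.
Energy balance: 561.8×4.17×(56.7 − T) = 5595.1 + 15.2×4.17×(T − 0)
2342.706(56.7 − T) = 5595.1 + 63.384 T
132831 − 5595.1 = 2406.090 T
T = 127235.9 / 2406.090 = 52.88 °C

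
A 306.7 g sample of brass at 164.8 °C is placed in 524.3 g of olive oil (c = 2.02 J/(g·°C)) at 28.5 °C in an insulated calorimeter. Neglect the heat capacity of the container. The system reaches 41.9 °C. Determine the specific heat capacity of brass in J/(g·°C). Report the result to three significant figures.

q_gained = (524.3 × 2.02) × (41.9 − 28.5) = 14192 J
q_lost = 306.7 × c × (164.8 − 41.9) = 37693.43 c
Set equal: c = 14192 / 37693.43 = 0.377 J/(g·°C)

c = 0.377 J/(g·°C)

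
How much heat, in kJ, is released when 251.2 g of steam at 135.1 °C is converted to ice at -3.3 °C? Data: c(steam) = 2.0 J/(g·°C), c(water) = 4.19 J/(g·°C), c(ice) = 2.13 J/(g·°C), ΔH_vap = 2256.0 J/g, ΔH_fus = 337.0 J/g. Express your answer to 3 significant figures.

q1 (cool steam 135.1→100 °C): 251.2 × 2.0 × 35.1 = 17634 J
q2 (condense at 100 °C): 251.2 × 2256.0 = 566707 J
q3 (cool water 100→0 °C): 251.2 × 4.19 × 100.0 = 105253 J
q4 (freeze at 0 °C): 251.2 × 337.0 = 84654 J
q5 (cool ice 0→-3.3 °C): 251.2 × 2.13 × 3.3 = 1766 J
Total: 17634 + 566707 + 105253 + 84654 + 1766 = 776014 J = 776 kJ

q = 776 kJ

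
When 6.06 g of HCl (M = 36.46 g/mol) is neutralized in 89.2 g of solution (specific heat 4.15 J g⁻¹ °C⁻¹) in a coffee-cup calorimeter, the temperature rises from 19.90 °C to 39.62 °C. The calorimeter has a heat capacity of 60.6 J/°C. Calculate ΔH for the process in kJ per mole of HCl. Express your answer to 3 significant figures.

|ΔT| = |39.62 − 19.90| = 19.72 °C
|q_surr| = (89.2 × 4.15 + 60.6) × 19.72 = 430.78 × 19.72 = 8495 J
n(HCl) = 6.06 / 36.46 = 0.1662 mol
Temperature rose, so q_rxn = −|q_surr| = -8.495 kJ
ΔH = q_rxn / n = -51.11 kJ/mol

ΔH = -51.1 kJ/mol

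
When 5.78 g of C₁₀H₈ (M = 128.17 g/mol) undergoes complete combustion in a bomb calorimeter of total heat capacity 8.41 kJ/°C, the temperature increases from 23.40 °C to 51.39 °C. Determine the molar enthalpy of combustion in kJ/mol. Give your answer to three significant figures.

ΔT = 51.39 − 23.40 = 27.99 °C
q_cal = C_cal × ΔT = 8.41 × 27.99 = 235.3959 kJ
n = 5.78 / 128.17 = 0.04510 mol
q_rxn = −q_cal = -235.3959 kJ
ΔH = -235.3959 / 0.04510 = -5219 kJ/mol

ΔH = -5220 kJ/mol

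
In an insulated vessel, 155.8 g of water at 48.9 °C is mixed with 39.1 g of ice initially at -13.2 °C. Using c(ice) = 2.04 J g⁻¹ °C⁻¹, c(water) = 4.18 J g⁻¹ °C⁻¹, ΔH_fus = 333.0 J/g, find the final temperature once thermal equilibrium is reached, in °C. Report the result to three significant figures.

T_f = 21.8 °C

Heat to bring ice to 0 °C and melt it: q₁ = 39.1×2.04×13.2 + 39.1×333.0 = 14073 J
Heat the water can supply cooling to 0 °C: 155.8×4.18×48.9 = 31845.8 J > q₁, so all ice melts.
Energy balance: 155.8×4.18×(48.9 − T) = 14073 + 39.1×4.18×(T − 0)
651.244(48.9 − T) = 14073 + 163.438 T
31845.8 − 14073 = 814.682 T
T = 17772.8 / 814.682 = 21.82 °C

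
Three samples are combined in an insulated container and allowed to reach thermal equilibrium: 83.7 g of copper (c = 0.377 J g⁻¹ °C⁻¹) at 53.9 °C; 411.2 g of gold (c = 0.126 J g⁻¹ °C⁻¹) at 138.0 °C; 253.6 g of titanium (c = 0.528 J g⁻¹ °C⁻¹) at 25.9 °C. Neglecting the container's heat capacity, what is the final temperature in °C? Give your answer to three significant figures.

T_f = 56.7 °C

Σ mᵢcᵢ(T − Tᵢ) = 0  ⇒  T = Σ mᵢcᵢTᵢ / Σ mᵢcᵢ
Σ mᵢcᵢ = 83.7×0.377 + 411.2×0.126 + 253.6×0.528 = 217.2669
Σ mᵢcᵢTᵢ = 31.5549×53.9 + 51.8112×138.0 + 133.9008×25.9 = 12319
T = 12319 / 217.2669 = 56.70 °C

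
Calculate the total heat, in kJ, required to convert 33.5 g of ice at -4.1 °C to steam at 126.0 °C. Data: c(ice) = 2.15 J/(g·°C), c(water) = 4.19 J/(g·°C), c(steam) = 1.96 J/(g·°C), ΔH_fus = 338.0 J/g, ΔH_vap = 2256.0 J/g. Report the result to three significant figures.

q = 103 kJ

q1 (heat ice -4.1→0.0 °C): 33.5 × 2.15 × 4.1 = 295 J
q2 (melt at 0 °C): 33.5 × 338.0 = 11323 J
q3 (heat water 0.0→100.0 °C): 33.5 × 4.19 × 100.0 = 14037 J
q4 (vaporize at 100 °C): 33.5 × 2256.0 = 75576 J
q5 (heat steam 100.0→126.0 °C): 33.5 × 1.96 × 26.0 = 1707 J
Total: 295 + 11323 + 14037 + 75576 + 1707 = 102938 J = 103 kJ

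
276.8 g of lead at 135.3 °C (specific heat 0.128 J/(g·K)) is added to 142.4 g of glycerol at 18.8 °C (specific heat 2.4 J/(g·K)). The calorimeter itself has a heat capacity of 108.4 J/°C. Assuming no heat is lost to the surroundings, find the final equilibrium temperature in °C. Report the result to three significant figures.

T_f = 27.3 °C

Heat lost by lead = heat gained by glycerol + calorimeter.
(276.8)(0.128)(135.3 − T) = [(142.4)(2.4) + 108.4](T − 18.8)
35.4304 (135.3 − T) = 450.16 (T − 18.8)
4793.7 − 35.4304 T = 450.16 T − 8463.0
13256.7 = 485.5904 T
T = 27.30 °C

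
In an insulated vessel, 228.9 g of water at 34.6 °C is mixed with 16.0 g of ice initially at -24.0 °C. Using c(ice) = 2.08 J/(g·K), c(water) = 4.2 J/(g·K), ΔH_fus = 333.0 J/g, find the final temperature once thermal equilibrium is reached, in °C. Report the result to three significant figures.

Heat to bring ice to 0 °C and melt it: q₁ = 16.0×2.08×24.0 + 16.0×333.0 = 6126.7 J
Heat the water can supply cooling to 0 °C: 228.9×4.2×34.6 = 33263.7 J > q₁, so all ice melts.
Energy balance: 228.9×4.2×(34.6 − T) = 6126.7 + 16.0×4.2×(T − 0)
961.38(34.6 − T) = 6126.7 + 67.2 T
33263.7 − 6126.7 = 1028.58 T
T = 27137.0 / 1028.58 = 26.38 °C

T_f = 26.4 °C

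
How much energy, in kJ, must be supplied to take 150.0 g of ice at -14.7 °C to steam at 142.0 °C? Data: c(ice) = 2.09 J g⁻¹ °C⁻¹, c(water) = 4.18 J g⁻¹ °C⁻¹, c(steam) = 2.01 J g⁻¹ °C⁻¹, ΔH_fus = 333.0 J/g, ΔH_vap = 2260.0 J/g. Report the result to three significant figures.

q1 (heat ice -14.7→0.0 °C): 150.0 × 2.09 × 14.7 = 4608 J
q2 (melt at 0 °C): 150.0 × 333.0 = 49950 J
q3 (heat water 0.0→100.0 °C): 150.0 × 4.18 × 100.0 = 62700 J
q4 (vaporize at 100 °C): 150.0 × 2260.0 = 339000 J
q5 (heat steam 100.0→142.0 °C): 150.0 × 2.01 × 42.0 = 12663 J
Total: 4608 + 49950 + 62700 + 339000 + 12663 = 468921 J = 469 kJ

q = 469 kJ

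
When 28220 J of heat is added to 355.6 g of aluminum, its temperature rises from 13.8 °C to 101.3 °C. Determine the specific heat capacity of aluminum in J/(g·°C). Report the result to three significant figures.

c = q / (m ΔT) = 28220 / (355.6 × 87.5)
c = 28220 / 31115 = 0.907 J/(g·°C)

c = 0.907 J/(g·°C)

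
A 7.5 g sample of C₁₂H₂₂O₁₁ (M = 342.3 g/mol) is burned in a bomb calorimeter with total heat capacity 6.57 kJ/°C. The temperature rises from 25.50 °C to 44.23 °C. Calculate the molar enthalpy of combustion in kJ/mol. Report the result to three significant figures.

ΔT = 44.23 − 25.50 = 18.73 °C
q_cal = C_cal × ΔT = 6.57 × 18.73 = 123.0561 kJ
n = 7.5 / 342.3 = 0.02191 mol
q_rxn = −q_cal = -123.0561 kJ
ΔH = -123.0561 / 0.02191 = -5616 kJ/mol

ΔH = -5620 kJ/mol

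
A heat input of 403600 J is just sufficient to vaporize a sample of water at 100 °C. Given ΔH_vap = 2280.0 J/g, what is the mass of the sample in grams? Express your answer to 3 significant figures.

m = 177 g

m = q / ΔH_vap = 403600 J / 2280.0 J/g = 177 g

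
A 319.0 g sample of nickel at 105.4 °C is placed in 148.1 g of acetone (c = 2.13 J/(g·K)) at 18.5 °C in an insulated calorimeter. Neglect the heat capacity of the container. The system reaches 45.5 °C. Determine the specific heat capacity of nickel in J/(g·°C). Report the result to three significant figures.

c = 0.446 J/(g·°C)

q_gained = (148.1 × 2.13) × (45.5 − 18.5) = 8517 J
q_lost = 319.0 × c × (105.4 − 45.5) = 19108.1 c
Set equal: c = 8517 / 19108.1 = 0.446 J/(g·°C)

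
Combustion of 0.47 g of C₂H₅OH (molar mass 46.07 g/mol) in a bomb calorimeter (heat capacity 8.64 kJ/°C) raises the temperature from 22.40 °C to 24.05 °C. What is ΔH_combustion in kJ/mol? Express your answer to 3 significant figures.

ΔT = 24.05 − 22.40 = 1.65 °C
q_cal = C_cal × ΔT = 8.64 × 1.65 = 14.256 kJ
n = 0.47 / 46.07 = 0.01020 mol
q_rxn = −q_cal = -14.256 kJ
ΔH = -14.256 / 0.01020 = -1398 kJ/mol

ΔH = -1400 kJ/mol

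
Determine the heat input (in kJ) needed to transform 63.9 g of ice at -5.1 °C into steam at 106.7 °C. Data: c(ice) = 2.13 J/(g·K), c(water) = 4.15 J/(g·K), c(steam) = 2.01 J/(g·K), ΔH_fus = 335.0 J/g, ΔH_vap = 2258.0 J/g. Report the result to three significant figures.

q1 (heat ice -5.1→0.0 °C): 63.9 × 2.13 × 5.1 = 694 J
q2 (melt at 0 °C): 63.9 × 335.0 = 21407 J
q3 (heat water 0.0→100.0 °C): 63.9 × 4.15 × 100.0 = 26519 J
q4 (vaporize at 100 °C): 63.9 × 2258.0 = 144286 J
q5 (heat steam 100.0→106.7 °C): 63.9 × 2.01 × 6.7 = 861 J
Total: 694 + 21407 + 26519 + 144286 + 861 = 193767 J = 194 kJ

q = 194 kJ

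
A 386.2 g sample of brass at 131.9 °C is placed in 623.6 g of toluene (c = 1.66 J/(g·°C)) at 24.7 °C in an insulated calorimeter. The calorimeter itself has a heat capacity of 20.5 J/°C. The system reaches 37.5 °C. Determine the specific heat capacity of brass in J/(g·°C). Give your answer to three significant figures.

q_gained = (623.6 × 1.66 + 20.5) × (37.5 − 24.7) = 13510 J
q_lost = 386.2 × c × (131.9 − 37.5) = 36457.28 c
Set equal: c = 13510 / 36457.28 = 0.371 J/(g·°C)

c = 0.371 J/(g·°C)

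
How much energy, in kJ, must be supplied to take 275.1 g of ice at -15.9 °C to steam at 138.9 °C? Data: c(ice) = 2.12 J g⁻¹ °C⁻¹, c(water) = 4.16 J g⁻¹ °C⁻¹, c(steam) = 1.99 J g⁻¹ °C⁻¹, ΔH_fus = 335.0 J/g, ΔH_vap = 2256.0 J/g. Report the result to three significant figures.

q = 858 kJ

q1 (heat ice -15.9→0.0 °C): 275.1 × 2.12 × 15.9 = 9273 J
q2 (melt at 0 °C): 275.1 × 335.0 = 92159 J
q3 (heat water 0.0→100.0 °C): 275.1 × 4.16 × 100.0 = 114442 J
q4 (vaporize at 100 °C): 275.1 × 2256.0 = 620626 J
q5 (heat steam 100.0→138.9 °C): 275.1 × 1.99 × 38.9 = 21296 J
Total: 9273 + 92159 + 114442 + 620626 + 21296 = 857796 J = 858 kJ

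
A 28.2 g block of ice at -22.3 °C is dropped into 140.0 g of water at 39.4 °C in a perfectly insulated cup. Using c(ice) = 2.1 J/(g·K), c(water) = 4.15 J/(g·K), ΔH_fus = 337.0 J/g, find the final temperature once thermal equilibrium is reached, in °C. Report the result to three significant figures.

Heat to bring ice to 0 °C and melt it: q₁ = 28.2×2.1×22.3 + 28.2×337.0 = 10824 J
Heat the water can supply cooling to 0 °C: 140.0×4.15×39.4 = 22891.4 J > q₁, so all ice melts.
Energy balance: 140.0×4.15×(39.4 − T) = 10824 + 28.2×4.15×(T − 0)
581(39.4 − T) = 10824 + 117.03 T
22891.4 − 10824 = 698.03 T
T = 12067.4 / 698.03 = 17.29 °C

T_f = 17.3 °C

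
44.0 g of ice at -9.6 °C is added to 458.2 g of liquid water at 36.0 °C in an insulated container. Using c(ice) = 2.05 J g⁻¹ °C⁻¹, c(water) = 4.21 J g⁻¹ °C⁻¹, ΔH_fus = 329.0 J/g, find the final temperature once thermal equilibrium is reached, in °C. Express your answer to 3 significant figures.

T_f = 25.6 °C

Heat to bring ice to 0 °C and melt it: q₁ = 44.0×2.05×9.6 + 44.0×329.0 = 15342 J
Heat the water can supply cooling to 0 °C: 458.2×4.21×36.0 = 69444.8 J > q₁, so all ice melts.
Energy balance: 458.2×4.21×(36.0 − T) = 15342 + 44.0×4.21×(T − 0)
1929.022(36.0 − T) = 15342 + 185.24 T
69444.8 − 15342 = 2114.262 T
T = 54102.8 / 2114.262 = 25.59 °C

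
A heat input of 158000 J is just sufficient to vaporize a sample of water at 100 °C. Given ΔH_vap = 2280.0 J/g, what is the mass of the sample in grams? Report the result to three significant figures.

m = q / ΔH_vap = 158000 J / 2280.0 J/g = 69.3 g

m = 69.3 g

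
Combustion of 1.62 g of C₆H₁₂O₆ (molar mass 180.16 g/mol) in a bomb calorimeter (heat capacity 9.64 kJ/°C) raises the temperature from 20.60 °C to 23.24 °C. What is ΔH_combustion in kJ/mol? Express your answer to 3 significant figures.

ΔH = -2830 kJ/mol

ΔT = 23.24 − 20.60 = 2.64 °C
q_cal = C_cal × ΔT = 9.64 × 2.64 = 25.4496 kJ
n = 1.62 / 180.16 = 0.008992 mol
q_rxn = −q_cal = -25.4496 kJ
ΔH = -25.4496 / 0.008992 = -2830 kJ/mol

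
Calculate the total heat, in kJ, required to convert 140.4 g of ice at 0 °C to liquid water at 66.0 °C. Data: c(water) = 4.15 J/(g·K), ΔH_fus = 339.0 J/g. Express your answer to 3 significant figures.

q = 86.1 kJ

q1 (melt at 0 °C): 140.4 × 339.0 = 47596 J
q2 (heat water 0.0→66.0 °C): 140.4 × 4.15 × 66.0 = 38456 J
Total: 47596 + 38456 = 86052 J = 86.1 kJ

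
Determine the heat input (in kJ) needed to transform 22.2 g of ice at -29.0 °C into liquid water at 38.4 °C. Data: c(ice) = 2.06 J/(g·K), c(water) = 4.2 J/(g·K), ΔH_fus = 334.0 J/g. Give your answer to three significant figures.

q = 12.3 kJ

q1 (heat ice -29.0→0.0 °C): 22.2 × 2.06 × 29.0 = 1326 J
q2 (melt at 0 °C): 22.2 × 334.0 = 7415 J
q3 (heat water 0.0→38.4 °C): 22.2 × 4.2 × 38.4 = 3580 J
Total: 1326 + 7415 + 3580 = 12321 J = 12.3 kJ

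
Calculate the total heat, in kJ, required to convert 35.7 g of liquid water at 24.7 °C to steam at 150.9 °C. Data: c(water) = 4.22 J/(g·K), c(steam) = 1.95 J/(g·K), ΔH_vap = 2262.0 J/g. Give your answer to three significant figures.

q = 95.6 kJ

q1 (heat water 24.7→100.0 °C): 35.7 × 4.22 × 75.3 = 11344 J
q2 (vaporize at 100 °C): 35.7 × 2262.0 = 80753 J
q3 (heat steam 100.0→150.9 °C): 35.7 × 1.95 × 50.9 = 3543 J
Total: 11344 + 80753 + 3543 = 95640 J = 95.6 kJ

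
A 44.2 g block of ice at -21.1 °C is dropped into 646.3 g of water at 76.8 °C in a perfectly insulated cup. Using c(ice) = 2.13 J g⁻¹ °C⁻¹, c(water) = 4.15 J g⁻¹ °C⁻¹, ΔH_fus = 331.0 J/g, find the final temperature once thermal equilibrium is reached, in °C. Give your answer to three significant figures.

T_f = 66.1 °C

Heat to bring ice to 0 °C and melt it: q₁ = 44.2×2.13×21.1 + 44.2×331.0 = 16617 J
Heat the water can supply cooling to 0 °C: 646.3×4.15×76.8 = 205989 J > q₁, so all ice melts.
Energy balance: 646.3×4.15×(76.8 − T) = 16617 + 44.2×4.15×(T − 0)
2682.145(76.8 − T) = 16617 + 183.43 T
205989 − 16617 = 2865.575 T
T = 189372 / 2865.575 = 66.09 °C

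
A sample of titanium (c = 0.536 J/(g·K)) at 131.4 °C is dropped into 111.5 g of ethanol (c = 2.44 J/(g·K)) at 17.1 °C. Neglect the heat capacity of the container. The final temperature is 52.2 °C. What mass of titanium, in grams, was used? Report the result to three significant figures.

q_gained = (111.5 × 2.44) × (52.2 − 17.1) = 9549 J
q_lost = m × 0.536 × (131.4 − 52.2) = 42.4512 m
m = 9549 / 42.4512 = 225 g

m = 225 g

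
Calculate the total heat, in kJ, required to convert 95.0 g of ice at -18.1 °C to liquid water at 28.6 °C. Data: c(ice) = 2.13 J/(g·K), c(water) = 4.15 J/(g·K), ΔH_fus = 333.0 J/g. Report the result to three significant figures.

q1 (heat ice -18.1→0.0 °C): 95.0 × 2.13 × 18.1 = 3663 J
q2 (melt at 0 °C): 95.0 × 333.0 = 31635 J
q3 (heat water 0.0→28.6 °C): 95.0 × 4.15 × 28.6 = 11276 J
Total: 3663 + 31635 + 11276 = 46574 J = 46.6 kJ

q = 46.6 kJ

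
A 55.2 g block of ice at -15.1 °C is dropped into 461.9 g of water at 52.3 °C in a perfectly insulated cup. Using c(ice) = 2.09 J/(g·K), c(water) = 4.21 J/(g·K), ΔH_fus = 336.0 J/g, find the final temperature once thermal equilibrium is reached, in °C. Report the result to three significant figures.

Heat to bring ice to 0 °C and melt it: q₁ = 55.2×2.09×15.1 + 55.2×336.0 = 20289 J
Heat the water can supply cooling to 0 °C: 461.9×4.21×52.3 = 101703 J > q₁, so all ice melts.
Energy balance: 461.9×4.21×(52.3 − T) = 20289 + 55.2×4.21×(T − 0)
1944.599(52.3 − T) = 20289 + 232.392 T
101703 − 20289 = 2176.991 T
T = 81414 / 2176.991 = 37.40 °C

T_f = 37.4 °C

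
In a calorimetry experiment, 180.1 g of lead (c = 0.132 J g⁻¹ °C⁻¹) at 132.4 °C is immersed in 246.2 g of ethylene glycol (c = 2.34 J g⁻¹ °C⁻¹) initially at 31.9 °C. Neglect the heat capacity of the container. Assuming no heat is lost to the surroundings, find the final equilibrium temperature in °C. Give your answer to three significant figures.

Heat lost by lead = heat gained by ethylene glycol.
(180.1)(0.132)(132.4 − T) = (246.2)(2.34)(T − 31.9)
23.7732 (132.4 − T) = 576.108 (T − 31.9)
3147.6 − 23.7732 T = 576.108 T − 18378
21525.6 = 599.8812 T
T = 35.88 °C

T_f = 35.9 °C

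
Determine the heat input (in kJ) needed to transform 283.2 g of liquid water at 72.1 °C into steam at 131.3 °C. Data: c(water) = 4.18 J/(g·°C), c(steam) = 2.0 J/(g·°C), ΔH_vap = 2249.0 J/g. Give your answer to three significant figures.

q = 688 kJ

q1 (heat water 72.1→100.0 °C): 283.2 × 4.18 × 27.9 = 33027 J
q2 (vaporize at 100 °C): 283.2 × 2249.0 = 636917 J
q3 (heat steam 100.0→131.3 °C): 283.2 × 2.0 × 31.3 = 17728 J
Total: 33027 + 636917 + 17728 = 687672 J = 688 kJ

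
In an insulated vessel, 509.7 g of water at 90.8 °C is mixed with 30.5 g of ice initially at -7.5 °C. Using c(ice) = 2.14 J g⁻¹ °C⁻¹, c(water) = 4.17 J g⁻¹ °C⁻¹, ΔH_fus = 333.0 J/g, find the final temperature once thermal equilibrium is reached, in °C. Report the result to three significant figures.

Heat to bring ice to 0 °C and melt it: q₁ = 30.5×2.14×7.5 + 30.5×333.0 = 10646 J
Heat the water can supply cooling to 0 °C: 509.7×4.17×90.8 = 192991 J > q₁, so all ice melts.
Energy balance: 509.7×4.17×(90.8 − T) = 10646 + 30.5×4.17×(T − 0)
2125.449(90.8 − T) = 10646 + 127.185 T
192991 − 10646 = 2252.634 T
T = 182345 / 2252.634 = 80.947 °C

T_f = 80.9 °C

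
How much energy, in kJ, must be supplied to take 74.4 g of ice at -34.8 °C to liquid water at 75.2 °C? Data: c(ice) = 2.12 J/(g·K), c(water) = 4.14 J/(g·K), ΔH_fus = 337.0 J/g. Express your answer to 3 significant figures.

q = 53.7 kJ

q1 (heat ice -34.8→0.0 °C): 74.4 × 2.12 × 34.8 = 5489 J
q2 (melt at 0 °C): 74.4 × 337.0 = 25073 J
q3 (heat water 0.0→75.2 °C): 74.4 × 4.14 × 75.2 = 23163 J
Total: 5489 + 25073 + 23163 = 53725 J = 53.7 kJ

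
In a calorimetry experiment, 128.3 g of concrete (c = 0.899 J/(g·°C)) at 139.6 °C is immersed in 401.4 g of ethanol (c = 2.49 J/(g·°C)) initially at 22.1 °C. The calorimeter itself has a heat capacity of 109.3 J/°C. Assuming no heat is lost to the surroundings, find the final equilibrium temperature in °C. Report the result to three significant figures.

T_f = 33.2 °C

Heat lost by concrete = heat gained by ethanol + calorimeter.
(128.3)(0.899)(139.6 − T) = [(401.4)(2.49) + 109.3](T − 22.1)
115.3417 (139.6 − T) = 1108.786 (T − 22.1)
16102 − 115.3417 T = 1108.786 T − 24504
40606 = 1224.1277 T
T = 33.17 °C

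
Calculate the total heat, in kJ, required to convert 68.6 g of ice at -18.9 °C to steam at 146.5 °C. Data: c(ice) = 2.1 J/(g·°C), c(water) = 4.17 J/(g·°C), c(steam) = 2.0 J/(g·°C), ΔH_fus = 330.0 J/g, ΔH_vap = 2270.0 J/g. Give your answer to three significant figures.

q = 216 kJ

q1 (heat ice -18.9→0.0 °C): 68.6 × 2.1 × 18.9 = 2723 J
q2 (melt at 0 °C): 68.6 × 330.0 = 22638 J
q3 (heat water 0.0→100.0 °C): 68.6 × 4.17 × 100.0 = 28606 J
q4 (vaporize at 100 °C): 68.6 × 2270.0 = 155722 J
q5 (heat steam 100.0→146.5 °C): 68.6 × 2.0 × 46.5 = 6380 J
Total: 2723 + 22638 + 28606 + 155722 + 6380 = 216069 J = 216 kJ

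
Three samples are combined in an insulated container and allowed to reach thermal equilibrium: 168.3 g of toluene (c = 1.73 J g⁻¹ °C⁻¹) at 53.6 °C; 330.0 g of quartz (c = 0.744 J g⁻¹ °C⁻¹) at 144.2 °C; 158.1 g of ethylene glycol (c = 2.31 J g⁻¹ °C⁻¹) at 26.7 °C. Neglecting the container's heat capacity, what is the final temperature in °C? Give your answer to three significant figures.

T_f = 67.4 °C

Σ mᵢcᵢ(T − Tᵢ) = 0  ⇒  T = Σ mᵢcᵢTᵢ / Σ mᵢcᵢ
Σ mᵢcᵢ = 168.3×1.73 + 330.0×0.744 + 158.1×2.31 = 901.890
Σ mᵢcᵢTᵢ = 291.159×53.6 + 245.52×144.2 + 365.211×26.7 = 60761
T = 60761 / 901.890 = 67.37 °C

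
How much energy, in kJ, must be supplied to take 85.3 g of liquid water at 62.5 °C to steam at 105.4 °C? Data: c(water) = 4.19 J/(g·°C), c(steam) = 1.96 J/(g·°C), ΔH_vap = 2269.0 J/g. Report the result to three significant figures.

q = 208 kJ

q1 (heat water 62.5→100.0 °C): 85.3 × 4.19 × 37.5 = 13403 J
q2 (vaporize at 100 °C): 85.3 × 2269.0 = 193546 J
q3 (heat steam 100.0→105.4 °C): 85.3 × 1.96 × 5.4 = 903 J
Total: 13403 + 193546 + 903 = 207852 J = 208 kJ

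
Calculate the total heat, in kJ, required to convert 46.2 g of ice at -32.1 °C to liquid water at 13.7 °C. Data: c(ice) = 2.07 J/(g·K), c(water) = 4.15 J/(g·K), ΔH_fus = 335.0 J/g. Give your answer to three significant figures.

q1 (heat ice -32.1→0.0 °C): 46.2 × 2.07 × 32.1 = 3070 J
q2 (melt at 0 °C): 46.2 × 335.0 = 15477 J
q3 (heat water 0.0→13.7 °C): 46.2 × 4.15 × 13.7 = 2627 J
Total: 3070 + 15477 + 2627 = 21174 J = 21.2 kJ

q = 21.2 kJ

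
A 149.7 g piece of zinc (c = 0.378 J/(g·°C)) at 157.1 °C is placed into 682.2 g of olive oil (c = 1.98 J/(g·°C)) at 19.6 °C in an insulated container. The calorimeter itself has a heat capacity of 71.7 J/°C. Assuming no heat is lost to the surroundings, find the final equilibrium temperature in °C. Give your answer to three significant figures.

Heat lost by zinc = heat gained by olive oil + calorimeter.
(149.7)(0.378)(157.1 − T) = [(682.2)(1.98) + 71.7](T − 19.6)
56.5866 (157.1 − T) = 1422.456 (T − 19.6)
8889.8 − 56.5866 T = 1422.456 T − 27880
36769.8 = 1479.0426 T
T = 24.86 °C

T_f = 24.9 °C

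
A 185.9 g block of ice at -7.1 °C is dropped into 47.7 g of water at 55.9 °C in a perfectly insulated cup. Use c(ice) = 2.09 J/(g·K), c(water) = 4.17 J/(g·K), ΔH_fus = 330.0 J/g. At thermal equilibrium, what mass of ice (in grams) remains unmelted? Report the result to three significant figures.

Heat to warm all ice to 0 °C: 185.9×2.09×7.1 = 2758.6 J
Heat released by water cooling to 0 °C: 47.7×4.17×55.9 = 11119 J
11119 J < 2758.6 + 185.9×330.0 = 64105.6 J, so not all ice melts; final T = 0 °C.
Heat left for melting: 11119 − 2758.6 = 8360.4 J
Mass melted = 8360.4 / 330.0 = 25.33 g
Ice remaining = 185.9 − 25.33 = 160.57 g

m_ice remaining = 161 g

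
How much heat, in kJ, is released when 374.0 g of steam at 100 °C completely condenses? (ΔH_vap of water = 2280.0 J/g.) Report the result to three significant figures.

q = m × ΔH_vap = 374.0 × 2280.0 = 852700 J = 853 kJ

q = 853 kJ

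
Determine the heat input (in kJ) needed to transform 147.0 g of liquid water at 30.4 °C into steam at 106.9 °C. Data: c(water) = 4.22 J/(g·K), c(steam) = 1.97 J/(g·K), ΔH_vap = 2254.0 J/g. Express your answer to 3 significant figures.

q = 377 kJ

q1 (heat water 30.4→100.0 °C): 147.0 × 4.22 × 69.6 = 43176 J
q2 (vaporize at 100 °C): 147.0 × 2254.0 = 331338 J
q3 (heat steam 100.0→106.9 °C): 147.0 × 1.97 × 6.9 = 1998 J
Total: 43176 + 331338 + 1998 = 376512 J = 377 kJ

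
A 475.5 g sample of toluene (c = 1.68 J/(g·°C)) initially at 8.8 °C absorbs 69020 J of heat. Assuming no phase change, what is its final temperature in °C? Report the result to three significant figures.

ΔT = q / (m c) = 69020 / (475.5 × 1.68) = 86.40 °C
T_f = 8.8 + 86.40 = 95.20 °C

T_f = 95.2 °C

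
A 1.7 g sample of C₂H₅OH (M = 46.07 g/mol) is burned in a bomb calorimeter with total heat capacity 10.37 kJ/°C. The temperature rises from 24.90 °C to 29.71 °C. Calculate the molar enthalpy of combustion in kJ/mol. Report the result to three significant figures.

ΔH = -1350 kJ/mol

ΔT = 29.71 − 24.90 = 4.81 °C
q_cal = C_cal × ΔT = 10.37 × 4.81 = 49.8797 kJ
n = 1.7 / 46.07 = 0.03690 mol
q_rxn = −q_cal = -49.8797 kJ
ΔH = -49.8797 / 0.03690 = -1352 kJ/mol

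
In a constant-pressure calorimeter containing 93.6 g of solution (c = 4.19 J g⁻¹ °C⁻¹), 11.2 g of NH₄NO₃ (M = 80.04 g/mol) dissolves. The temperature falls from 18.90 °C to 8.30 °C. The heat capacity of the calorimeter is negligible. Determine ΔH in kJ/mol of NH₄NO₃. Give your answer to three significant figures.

ΔH = 29.7 kJ/mol

|ΔT| = |8.30 − 18.90| = 10.60 °C
|q_surr| = (93.6 × 4.19) × 10.60 = 392.184 × 10.60 = 4157 J
n(NH₄NO₃) = 11.2 / 80.04 = 0.1399 mol
Temperature fell, so q_rxn = +|q_surr| = 4.157 kJ
ΔH = q_rxn / n = 29.71 kJ/mol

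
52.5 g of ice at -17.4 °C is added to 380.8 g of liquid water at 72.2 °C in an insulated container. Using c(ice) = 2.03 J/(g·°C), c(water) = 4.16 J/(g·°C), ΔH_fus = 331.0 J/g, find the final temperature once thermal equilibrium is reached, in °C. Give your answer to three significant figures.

T_f = 52.8 °C

Heat to bring ice to 0 °C and melt it: q₁ = 52.5×2.03×17.4 + 52.5×331.0 = 19232 J
Heat the water can supply cooling to 0 °C: 380.8×4.16×72.2 = 114374 J > q₁, so all ice melts.
Energy balance: 380.8×4.16×(72.2 − T) = 19232 + 52.5×4.16×(T − 0)
1584.128(72.2 − T) = 19232 + 218.4 T
114374 − 19232 = 1802.528 T
T = 95142 / 1802.528 = 52.78 °C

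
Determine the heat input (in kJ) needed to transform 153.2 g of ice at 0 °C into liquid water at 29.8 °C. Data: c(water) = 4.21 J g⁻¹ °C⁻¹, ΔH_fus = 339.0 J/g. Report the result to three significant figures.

q = 71.2 kJ

q1 (melt at 0 °C): 153.2 × 339.0 = 51935 J
q2 (heat water 0.0→29.8 °C): 153.2 × 4.21 × 29.8 = 19220 J
Total: 51935 + 19220 = 71155 J = 71.2 kJ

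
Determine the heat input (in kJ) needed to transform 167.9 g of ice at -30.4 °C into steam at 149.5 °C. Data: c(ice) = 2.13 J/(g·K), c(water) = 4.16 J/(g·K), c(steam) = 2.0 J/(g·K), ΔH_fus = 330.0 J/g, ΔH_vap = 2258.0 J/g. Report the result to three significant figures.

q1 (heat ice -30.4→0.0 °C): 167.9 × 2.13 × 30.4 = 10872 J
q2 (melt at 0 °C): 167.9 × 330.0 = 55407 J
q3 (heat water 0.0→100.0 °C): 167.9 × 4.16 × 100.0 = 69846 J
q4 (vaporize at 100 °C): 167.9 × 2258.0 = 379118 J
q5 (heat steam 100.0→149.5 °C): 167.9 × 2.0 × 49.5 = 16622 J
Total: 10872 + 55407 + 69846 + 379118 + 16622 = 531865 J = 532 kJ

q = 532 kJ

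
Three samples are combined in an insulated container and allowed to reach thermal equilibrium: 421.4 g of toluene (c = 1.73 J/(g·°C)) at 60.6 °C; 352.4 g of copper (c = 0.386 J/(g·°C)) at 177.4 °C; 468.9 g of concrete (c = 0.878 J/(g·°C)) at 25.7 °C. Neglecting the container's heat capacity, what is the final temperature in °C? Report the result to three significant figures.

Σ mᵢcᵢ(T − Tᵢ) = 0  ⇒  T = Σ mᵢcᵢTᵢ / Σ mᵢcᵢ
Σ mᵢcᵢ = 421.4×1.73 + 352.4×0.386 + 468.9×0.878 = 1276.7426
Σ mᵢcᵢTᵢ = 729.022×60.6 + 136.0264×177.4 + 411.6942×25.7 = 78890
T = 78890 / 1276.7426 = 61.79 °C

T_f = 61.8 °C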